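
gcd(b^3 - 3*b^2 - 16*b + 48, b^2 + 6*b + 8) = b + 4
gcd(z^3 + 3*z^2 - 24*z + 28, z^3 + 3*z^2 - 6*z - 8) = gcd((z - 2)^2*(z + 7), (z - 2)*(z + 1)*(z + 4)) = z - 2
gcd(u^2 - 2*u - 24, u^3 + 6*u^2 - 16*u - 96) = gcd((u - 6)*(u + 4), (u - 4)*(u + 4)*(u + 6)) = u + 4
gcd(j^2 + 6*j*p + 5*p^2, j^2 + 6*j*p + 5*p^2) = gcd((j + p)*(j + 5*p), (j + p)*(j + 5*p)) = j^2 + 6*j*p + 5*p^2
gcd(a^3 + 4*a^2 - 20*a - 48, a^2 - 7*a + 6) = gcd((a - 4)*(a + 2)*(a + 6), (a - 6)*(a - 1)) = 1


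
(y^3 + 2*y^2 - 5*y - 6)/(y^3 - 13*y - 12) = (y - 2)/(y - 4)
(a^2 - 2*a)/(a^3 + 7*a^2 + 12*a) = (a - 2)/(a^2 + 7*a + 12)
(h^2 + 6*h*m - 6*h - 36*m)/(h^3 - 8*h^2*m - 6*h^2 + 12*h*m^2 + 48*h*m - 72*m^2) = (h + 6*m)/(h^2 - 8*h*m + 12*m^2)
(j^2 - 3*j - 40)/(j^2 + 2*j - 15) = (j - 8)/(j - 3)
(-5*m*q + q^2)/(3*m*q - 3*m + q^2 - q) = q*(-5*m + q)/(3*m*q - 3*m + q^2 - q)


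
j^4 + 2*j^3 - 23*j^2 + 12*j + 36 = (j - 3)*(j - 2)*(j + 1)*(j + 6)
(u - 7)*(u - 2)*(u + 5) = u^3 - 4*u^2 - 31*u + 70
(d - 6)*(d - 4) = d^2 - 10*d + 24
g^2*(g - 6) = g^3 - 6*g^2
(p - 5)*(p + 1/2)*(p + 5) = p^3 + p^2/2 - 25*p - 25/2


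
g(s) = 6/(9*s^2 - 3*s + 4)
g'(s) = 6*(3 - 18*s)/(9*s^2 - 3*s + 4)^2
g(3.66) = 0.05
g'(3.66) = -0.03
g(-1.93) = 0.14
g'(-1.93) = 0.12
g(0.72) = 0.92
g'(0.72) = -1.41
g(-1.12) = 0.32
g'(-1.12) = 0.40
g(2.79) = 0.09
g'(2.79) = -0.07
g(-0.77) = 0.52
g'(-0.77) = 0.75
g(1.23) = 0.43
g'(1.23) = -0.59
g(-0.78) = 0.51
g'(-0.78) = 0.73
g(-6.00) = 0.02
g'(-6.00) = 0.01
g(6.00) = 0.02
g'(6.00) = -0.00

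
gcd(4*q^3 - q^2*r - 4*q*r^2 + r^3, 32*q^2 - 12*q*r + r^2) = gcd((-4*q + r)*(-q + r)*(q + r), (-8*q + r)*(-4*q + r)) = 4*q - r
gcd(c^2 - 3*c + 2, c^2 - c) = c - 1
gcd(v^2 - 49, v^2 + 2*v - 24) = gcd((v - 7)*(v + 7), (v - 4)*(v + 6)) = 1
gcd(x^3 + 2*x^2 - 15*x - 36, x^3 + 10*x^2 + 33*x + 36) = x^2 + 6*x + 9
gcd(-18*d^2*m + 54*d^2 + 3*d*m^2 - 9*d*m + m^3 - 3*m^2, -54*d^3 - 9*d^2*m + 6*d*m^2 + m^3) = 18*d^2 - 3*d*m - m^2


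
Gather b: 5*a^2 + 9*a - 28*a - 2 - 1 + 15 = 5*a^2 - 19*a + 12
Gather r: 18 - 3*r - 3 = 15 - 3*r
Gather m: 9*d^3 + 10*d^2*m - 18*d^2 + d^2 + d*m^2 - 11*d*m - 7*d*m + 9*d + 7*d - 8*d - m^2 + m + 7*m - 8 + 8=9*d^3 - 17*d^2 + 8*d + m^2*(d - 1) + m*(10*d^2 - 18*d + 8)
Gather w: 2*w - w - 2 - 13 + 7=w - 8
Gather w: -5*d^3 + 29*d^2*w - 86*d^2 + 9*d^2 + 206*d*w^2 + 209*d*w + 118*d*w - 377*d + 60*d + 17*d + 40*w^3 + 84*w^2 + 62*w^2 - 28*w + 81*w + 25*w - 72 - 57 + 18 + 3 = -5*d^3 - 77*d^2 - 300*d + 40*w^3 + w^2*(206*d + 146) + w*(29*d^2 + 327*d + 78) - 108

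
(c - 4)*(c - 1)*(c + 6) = c^3 + c^2 - 26*c + 24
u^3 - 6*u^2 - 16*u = u*(u - 8)*(u + 2)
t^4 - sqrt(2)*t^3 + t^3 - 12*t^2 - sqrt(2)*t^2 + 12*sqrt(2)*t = t*(t - 3)*(t + 4)*(t - sqrt(2))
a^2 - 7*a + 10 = (a - 5)*(a - 2)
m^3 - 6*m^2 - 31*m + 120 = (m - 8)*(m - 3)*(m + 5)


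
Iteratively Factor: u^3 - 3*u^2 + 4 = (u + 1)*(u^2 - 4*u + 4) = (u - 2)*(u + 1)*(u - 2)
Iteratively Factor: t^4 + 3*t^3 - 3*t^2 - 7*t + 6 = (t - 1)*(t^3 + 4*t^2 + t - 6) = (t - 1)*(t + 2)*(t^2 + 2*t - 3) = (t - 1)^2*(t + 2)*(t + 3)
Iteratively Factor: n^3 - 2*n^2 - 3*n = (n + 1)*(n^2 - 3*n) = (n - 3)*(n + 1)*(n)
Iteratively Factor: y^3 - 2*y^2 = (y)*(y^2 - 2*y) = y^2*(y - 2)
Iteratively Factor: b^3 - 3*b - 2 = (b + 1)*(b^2 - b - 2) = (b + 1)^2*(b - 2)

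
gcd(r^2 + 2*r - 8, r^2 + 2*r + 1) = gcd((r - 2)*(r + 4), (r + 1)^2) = 1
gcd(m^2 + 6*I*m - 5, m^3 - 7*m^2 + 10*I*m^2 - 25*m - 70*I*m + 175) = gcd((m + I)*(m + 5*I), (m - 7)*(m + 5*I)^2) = m + 5*I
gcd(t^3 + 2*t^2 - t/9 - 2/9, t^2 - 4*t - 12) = t + 2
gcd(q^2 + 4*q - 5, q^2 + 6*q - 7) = q - 1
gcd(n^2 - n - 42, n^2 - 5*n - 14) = n - 7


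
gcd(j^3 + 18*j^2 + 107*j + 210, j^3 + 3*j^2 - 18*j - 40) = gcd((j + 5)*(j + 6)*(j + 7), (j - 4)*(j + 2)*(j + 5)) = j + 5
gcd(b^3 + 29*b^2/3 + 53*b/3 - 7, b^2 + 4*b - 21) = b + 7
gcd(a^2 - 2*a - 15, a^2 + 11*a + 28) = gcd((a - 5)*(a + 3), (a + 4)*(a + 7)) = 1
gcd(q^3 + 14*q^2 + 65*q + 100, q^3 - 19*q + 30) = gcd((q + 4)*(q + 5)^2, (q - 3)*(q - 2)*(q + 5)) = q + 5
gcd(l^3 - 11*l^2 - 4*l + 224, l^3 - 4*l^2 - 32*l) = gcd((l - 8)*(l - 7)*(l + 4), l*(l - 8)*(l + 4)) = l^2 - 4*l - 32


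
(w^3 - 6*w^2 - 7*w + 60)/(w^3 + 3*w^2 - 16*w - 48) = (w - 5)/(w + 4)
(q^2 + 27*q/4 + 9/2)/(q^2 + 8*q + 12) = (q + 3/4)/(q + 2)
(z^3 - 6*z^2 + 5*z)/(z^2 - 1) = z*(z - 5)/(z + 1)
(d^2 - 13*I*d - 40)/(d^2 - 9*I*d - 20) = (d - 8*I)/(d - 4*I)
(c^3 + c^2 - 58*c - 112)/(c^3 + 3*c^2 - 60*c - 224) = (c + 2)/(c + 4)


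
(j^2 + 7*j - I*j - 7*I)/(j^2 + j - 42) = (j - I)/(j - 6)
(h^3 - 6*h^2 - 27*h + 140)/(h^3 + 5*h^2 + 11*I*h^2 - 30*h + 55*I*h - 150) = (h^2 - 11*h + 28)/(h^2 + 11*I*h - 30)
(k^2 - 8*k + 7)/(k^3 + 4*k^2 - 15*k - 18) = (k^2 - 8*k + 7)/(k^3 + 4*k^2 - 15*k - 18)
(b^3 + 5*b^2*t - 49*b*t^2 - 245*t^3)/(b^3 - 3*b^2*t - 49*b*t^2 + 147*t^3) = (-b - 5*t)/(-b + 3*t)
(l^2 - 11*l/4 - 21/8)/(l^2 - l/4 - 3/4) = (l - 7/2)/(l - 1)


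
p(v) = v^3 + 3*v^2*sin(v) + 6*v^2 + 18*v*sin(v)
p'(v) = 3*v^2*cos(v) + 3*v^2 + 6*v*sin(v) + 18*v*cos(v) + 12*v + 18*sin(v)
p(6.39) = 531.23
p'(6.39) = 441.35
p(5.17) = 143.14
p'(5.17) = 174.79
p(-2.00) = 37.82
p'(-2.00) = -7.47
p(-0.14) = 0.46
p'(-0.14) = -6.45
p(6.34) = 509.34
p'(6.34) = 434.18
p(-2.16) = 38.60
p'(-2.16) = -2.29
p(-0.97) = 16.81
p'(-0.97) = -27.14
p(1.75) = 63.77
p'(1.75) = 50.98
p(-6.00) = 0.00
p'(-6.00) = 30.97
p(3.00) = 92.43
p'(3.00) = -12.11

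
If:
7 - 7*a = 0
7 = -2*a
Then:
No Solution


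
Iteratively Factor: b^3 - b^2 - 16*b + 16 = (b - 1)*(b^2 - 16) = (b - 4)*(b - 1)*(b + 4)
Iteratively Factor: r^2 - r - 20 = (r + 4)*(r - 5)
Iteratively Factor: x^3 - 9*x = (x + 3)*(x^2 - 3*x) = x*(x + 3)*(x - 3)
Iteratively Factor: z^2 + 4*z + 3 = (z + 3)*(z + 1)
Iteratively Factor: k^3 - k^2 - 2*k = (k - 2)*(k^2 + k) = k*(k - 2)*(k + 1)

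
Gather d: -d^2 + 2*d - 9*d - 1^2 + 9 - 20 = -d^2 - 7*d - 12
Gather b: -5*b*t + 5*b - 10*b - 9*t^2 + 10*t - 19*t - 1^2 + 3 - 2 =b*(-5*t - 5) - 9*t^2 - 9*t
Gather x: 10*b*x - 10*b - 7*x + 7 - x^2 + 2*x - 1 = -10*b - x^2 + x*(10*b - 5) + 6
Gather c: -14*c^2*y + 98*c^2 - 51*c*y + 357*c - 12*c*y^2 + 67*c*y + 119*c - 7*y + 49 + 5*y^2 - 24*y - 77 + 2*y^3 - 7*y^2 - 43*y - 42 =c^2*(98 - 14*y) + c*(-12*y^2 + 16*y + 476) + 2*y^3 - 2*y^2 - 74*y - 70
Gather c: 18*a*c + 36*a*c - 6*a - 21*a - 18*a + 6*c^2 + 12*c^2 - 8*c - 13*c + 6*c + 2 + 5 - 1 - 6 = -45*a + 18*c^2 + c*(54*a - 15)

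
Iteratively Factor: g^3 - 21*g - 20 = (g - 5)*(g^2 + 5*g + 4) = (g - 5)*(g + 1)*(g + 4)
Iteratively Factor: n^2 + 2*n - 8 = (n + 4)*(n - 2)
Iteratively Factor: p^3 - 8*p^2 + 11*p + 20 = (p - 4)*(p^2 - 4*p - 5) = (p - 4)*(p + 1)*(p - 5)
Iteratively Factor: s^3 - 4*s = (s - 2)*(s^2 + 2*s) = (s - 2)*(s + 2)*(s)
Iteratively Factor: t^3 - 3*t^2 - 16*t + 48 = (t - 3)*(t^2 - 16) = (t - 4)*(t - 3)*(t + 4)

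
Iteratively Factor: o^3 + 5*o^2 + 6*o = (o + 2)*(o^2 + 3*o) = o*(o + 2)*(o + 3)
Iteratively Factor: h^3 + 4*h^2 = (h)*(h^2 + 4*h) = h*(h + 4)*(h)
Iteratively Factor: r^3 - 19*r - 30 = (r - 5)*(r^2 + 5*r + 6) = (r - 5)*(r + 2)*(r + 3)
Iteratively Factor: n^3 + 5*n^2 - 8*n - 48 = (n - 3)*(n^2 + 8*n + 16) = (n - 3)*(n + 4)*(n + 4)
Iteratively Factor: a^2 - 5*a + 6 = (a - 2)*(a - 3)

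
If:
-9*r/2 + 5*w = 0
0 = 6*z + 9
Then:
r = 10*w/9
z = -3/2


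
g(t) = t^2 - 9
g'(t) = 2*t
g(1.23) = -7.49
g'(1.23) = 2.46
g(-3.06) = 0.36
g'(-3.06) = -6.12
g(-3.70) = 4.69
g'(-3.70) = -7.40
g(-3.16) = 0.99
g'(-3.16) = -6.32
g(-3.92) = 6.37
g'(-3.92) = -7.84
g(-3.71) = 4.76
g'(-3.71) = -7.42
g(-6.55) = 33.90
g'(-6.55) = -13.10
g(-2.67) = -1.87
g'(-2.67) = -5.34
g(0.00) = -9.00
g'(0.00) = 0.00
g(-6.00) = 27.00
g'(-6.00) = -12.00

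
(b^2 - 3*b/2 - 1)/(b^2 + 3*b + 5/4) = 2*(b - 2)/(2*b + 5)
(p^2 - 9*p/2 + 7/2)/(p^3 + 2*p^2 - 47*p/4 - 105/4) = 2*(p - 1)/(2*p^2 + 11*p + 15)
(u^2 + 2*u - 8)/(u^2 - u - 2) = (u + 4)/(u + 1)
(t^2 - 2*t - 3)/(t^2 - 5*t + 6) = (t + 1)/(t - 2)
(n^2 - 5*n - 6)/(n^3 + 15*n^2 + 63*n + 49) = (n - 6)/(n^2 + 14*n + 49)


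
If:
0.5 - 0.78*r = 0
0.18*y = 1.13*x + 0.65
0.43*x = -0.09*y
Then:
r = 0.64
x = -0.33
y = 1.56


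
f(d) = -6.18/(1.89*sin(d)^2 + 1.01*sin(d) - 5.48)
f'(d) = -6.18*(-3.78*sin(d)*cos(d) - 1.01*cos(d))/(1.89*sin(d)^2 + 1.01*sin(d) - 5.48)^2 = (23.3604*sin(d) + 6.2418)*cos(d)/(1.89*sin(d)^2 + 1.01*sin(d) - 5.48)^2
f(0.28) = 1.22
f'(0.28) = 0.48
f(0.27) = 1.22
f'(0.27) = 0.47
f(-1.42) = 1.33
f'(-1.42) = -0.12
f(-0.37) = 1.10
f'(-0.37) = -0.07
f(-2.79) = 1.10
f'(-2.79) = 0.05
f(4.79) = 1.34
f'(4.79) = -0.06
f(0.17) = 1.18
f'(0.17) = 0.36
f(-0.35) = 1.10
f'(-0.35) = -0.05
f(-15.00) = 1.16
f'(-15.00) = 0.24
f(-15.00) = 1.16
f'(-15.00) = 0.24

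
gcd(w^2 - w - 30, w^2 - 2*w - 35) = w + 5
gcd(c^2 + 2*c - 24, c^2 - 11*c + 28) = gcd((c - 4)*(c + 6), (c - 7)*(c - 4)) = c - 4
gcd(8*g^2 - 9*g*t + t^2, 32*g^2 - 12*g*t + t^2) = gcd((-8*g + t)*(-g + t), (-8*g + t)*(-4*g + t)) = -8*g + t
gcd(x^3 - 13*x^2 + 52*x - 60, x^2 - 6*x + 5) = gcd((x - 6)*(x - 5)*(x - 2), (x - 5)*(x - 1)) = x - 5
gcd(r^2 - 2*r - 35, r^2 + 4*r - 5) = r + 5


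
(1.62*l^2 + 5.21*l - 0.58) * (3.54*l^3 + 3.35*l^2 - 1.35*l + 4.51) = 5.7348*l^5 + 23.8704*l^4 + 13.2133*l^3 - 1.6703*l^2 + 24.2801*l - 2.6158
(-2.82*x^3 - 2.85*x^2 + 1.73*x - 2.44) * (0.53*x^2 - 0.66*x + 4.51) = -1.4946*x^5 + 0.3507*x^4 - 9.9203*x^3 - 15.2885*x^2 + 9.4127*x - 11.0044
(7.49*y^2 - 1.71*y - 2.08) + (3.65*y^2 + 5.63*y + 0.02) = 11.14*y^2 + 3.92*y - 2.06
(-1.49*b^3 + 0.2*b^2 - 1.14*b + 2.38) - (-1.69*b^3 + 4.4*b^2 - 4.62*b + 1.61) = 0.2*b^3 - 4.2*b^2 + 3.48*b + 0.77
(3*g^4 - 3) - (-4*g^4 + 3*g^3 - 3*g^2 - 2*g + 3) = 7*g^4 - 3*g^3 + 3*g^2 + 2*g - 6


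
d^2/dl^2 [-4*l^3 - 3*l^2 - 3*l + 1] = -24*l - 6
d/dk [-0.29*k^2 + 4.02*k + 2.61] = 4.02 - 0.58*k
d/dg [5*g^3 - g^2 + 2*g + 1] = 15*g^2 - 2*g + 2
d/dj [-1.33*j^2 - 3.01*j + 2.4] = -2.66*j - 3.01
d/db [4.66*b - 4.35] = 4.66000000000000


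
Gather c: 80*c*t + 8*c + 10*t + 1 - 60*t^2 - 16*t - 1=c*(80*t + 8) - 60*t^2 - 6*t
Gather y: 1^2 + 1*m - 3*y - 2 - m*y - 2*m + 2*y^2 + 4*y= -m + 2*y^2 + y*(1 - m) - 1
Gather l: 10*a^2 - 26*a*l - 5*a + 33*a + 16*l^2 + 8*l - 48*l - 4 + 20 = 10*a^2 + 28*a + 16*l^2 + l*(-26*a - 40) + 16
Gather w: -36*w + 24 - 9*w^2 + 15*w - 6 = -9*w^2 - 21*w + 18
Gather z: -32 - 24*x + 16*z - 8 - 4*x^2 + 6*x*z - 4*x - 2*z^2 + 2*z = -4*x^2 - 28*x - 2*z^2 + z*(6*x + 18) - 40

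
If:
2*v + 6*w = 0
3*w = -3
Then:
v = 3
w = -1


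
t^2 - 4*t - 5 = (t - 5)*(t + 1)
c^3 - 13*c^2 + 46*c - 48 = (c - 8)*(c - 3)*(c - 2)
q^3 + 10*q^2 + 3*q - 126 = (q - 3)*(q + 6)*(q + 7)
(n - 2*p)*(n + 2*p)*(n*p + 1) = n^3*p + n^2 - 4*n*p^3 - 4*p^2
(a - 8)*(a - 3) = a^2 - 11*a + 24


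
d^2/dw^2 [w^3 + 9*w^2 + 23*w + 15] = 6*w + 18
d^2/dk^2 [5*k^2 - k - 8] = 10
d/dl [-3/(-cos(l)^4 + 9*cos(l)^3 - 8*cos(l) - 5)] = 3*(4*cos(l)^3 - 27*cos(l)^2 + 8)*sin(l)/(cos(l)^4 - 9*cos(l)^3 + 8*cos(l) + 5)^2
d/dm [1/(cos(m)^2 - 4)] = 2*sin(m)*cos(m)/(cos(m)^2 - 4)^2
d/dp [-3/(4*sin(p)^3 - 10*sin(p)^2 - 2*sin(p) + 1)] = 6*(6*sin(p)^2 - 10*sin(p) - 1)*cos(p)/(sin(p) - sin(3*p) + 5*cos(2*p) - 4)^2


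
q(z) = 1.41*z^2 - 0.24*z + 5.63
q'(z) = 2.82*z - 0.24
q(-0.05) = 5.65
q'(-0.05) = -0.38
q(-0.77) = 6.65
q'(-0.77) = -2.41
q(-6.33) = 63.65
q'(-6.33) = -18.09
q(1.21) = 7.40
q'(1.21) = 3.17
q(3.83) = 25.39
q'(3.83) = 10.56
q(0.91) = 6.58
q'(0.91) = 2.33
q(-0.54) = 6.17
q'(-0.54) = -1.76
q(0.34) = 5.71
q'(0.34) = 0.72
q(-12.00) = 211.55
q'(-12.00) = -34.08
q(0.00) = 5.63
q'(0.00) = -0.24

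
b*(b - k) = b^2 - b*k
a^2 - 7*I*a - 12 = (a - 4*I)*(a - 3*I)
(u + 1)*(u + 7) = u^2 + 8*u + 7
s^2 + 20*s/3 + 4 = (s + 2/3)*(s + 6)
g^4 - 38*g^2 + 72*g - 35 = (g - 5)*(g - 1)^2*(g + 7)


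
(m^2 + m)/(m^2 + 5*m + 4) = m/(m + 4)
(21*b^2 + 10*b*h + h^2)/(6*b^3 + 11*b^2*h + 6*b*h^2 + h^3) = (7*b + h)/(2*b^2 + 3*b*h + h^2)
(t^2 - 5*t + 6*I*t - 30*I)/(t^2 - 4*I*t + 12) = (t^2 + t*(-5 + 6*I) - 30*I)/(t^2 - 4*I*t + 12)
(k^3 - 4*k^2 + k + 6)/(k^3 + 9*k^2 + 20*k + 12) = (k^2 - 5*k + 6)/(k^2 + 8*k + 12)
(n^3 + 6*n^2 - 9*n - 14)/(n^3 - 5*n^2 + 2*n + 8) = (n + 7)/(n - 4)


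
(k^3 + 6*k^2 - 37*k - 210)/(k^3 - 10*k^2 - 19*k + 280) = (k^2 + k - 42)/(k^2 - 15*k + 56)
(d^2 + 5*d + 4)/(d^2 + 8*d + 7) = (d + 4)/(d + 7)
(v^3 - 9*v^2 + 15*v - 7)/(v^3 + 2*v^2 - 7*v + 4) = (v - 7)/(v + 4)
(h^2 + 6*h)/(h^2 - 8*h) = (h + 6)/(h - 8)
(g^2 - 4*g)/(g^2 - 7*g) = (g - 4)/(g - 7)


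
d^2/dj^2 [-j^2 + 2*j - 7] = -2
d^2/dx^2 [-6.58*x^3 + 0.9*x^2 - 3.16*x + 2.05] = 1.8 - 39.48*x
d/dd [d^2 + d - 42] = 2*d + 1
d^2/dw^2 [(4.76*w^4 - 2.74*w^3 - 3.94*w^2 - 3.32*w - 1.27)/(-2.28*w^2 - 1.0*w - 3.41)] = (-49.488768*w^6 - 65.1168*w^5 - 250.608288*w^4 - 280.280528*w^3 - 752.321136*w^2 + 53.6655480000001*w + 51.779036)/(11.852352*w^6 + 15.5952*w^5 + 60.019632*w^4 + 47.6488*w^3 + 89.766204*w^2 + 34.8843*w + 39.651821)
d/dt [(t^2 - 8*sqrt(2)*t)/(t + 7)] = (t^2 + 14*t - 56*sqrt(2))/(t^2 + 14*t + 49)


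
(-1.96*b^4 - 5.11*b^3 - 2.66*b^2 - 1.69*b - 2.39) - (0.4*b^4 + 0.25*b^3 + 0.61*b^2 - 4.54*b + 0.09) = -2.36*b^4 - 5.36*b^3 - 3.27*b^2 + 2.85*b - 2.48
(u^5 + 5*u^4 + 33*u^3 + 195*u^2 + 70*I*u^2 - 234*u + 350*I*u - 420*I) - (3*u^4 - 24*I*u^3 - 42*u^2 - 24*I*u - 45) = u^5 + 2*u^4 + 33*u^3 + 24*I*u^3 + 237*u^2 + 70*I*u^2 - 234*u + 374*I*u + 45 - 420*I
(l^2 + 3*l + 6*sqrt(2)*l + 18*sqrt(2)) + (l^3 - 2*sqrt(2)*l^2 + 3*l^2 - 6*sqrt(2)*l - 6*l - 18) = l^3 - 2*sqrt(2)*l^2 + 4*l^2 - 3*l - 18 + 18*sqrt(2)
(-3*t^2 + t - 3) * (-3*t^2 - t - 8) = 9*t^4 + 32*t^2 - 5*t + 24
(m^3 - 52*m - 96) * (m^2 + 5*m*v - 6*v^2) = m^5 + 5*m^4*v - 6*m^3*v^2 - 52*m^3 - 260*m^2*v - 96*m^2 + 312*m*v^2 - 480*m*v + 576*v^2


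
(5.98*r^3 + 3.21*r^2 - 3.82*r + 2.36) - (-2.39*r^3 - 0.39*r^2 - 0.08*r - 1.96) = 8.37*r^3 + 3.6*r^2 - 3.74*r + 4.32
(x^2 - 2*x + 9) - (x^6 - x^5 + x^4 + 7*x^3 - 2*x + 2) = -x^6 + x^5 - x^4 - 7*x^3 + x^2 + 7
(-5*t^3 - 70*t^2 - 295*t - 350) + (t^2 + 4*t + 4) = -5*t^3 - 69*t^2 - 291*t - 346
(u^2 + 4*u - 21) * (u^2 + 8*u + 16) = u^4 + 12*u^3 + 27*u^2 - 104*u - 336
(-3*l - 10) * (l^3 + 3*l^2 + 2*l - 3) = -3*l^4 - 19*l^3 - 36*l^2 - 11*l + 30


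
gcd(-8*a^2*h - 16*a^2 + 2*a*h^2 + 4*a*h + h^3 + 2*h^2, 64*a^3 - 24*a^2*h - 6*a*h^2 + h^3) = 8*a^2 - 2*a*h - h^2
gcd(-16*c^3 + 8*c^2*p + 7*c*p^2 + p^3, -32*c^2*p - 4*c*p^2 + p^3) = 4*c + p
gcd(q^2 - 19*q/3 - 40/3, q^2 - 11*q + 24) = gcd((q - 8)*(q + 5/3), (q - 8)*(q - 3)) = q - 8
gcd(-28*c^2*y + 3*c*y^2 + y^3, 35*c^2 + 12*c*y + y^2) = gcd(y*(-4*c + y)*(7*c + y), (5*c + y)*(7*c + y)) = 7*c + y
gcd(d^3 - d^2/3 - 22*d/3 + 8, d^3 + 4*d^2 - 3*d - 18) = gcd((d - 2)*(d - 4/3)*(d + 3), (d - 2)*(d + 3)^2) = d^2 + d - 6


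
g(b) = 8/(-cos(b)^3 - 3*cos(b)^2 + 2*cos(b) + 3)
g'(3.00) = 6.25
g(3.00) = -8.42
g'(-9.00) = -53.01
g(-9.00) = -14.38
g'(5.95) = 8.89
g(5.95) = 5.85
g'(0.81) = -3.00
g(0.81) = 3.05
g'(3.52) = -35.24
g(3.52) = -12.37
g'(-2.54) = -1364.95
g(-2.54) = -62.70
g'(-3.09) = -2.09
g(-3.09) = -8.05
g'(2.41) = 372.04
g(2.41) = 30.45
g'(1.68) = 2.76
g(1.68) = 2.91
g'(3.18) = -1.55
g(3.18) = -8.03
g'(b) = 8*(-3*sin(b)*cos(b)^2 - 6*sin(b)*cos(b) + 2*sin(b))/(-cos(b)^3 - 3*cos(b)^2 + 2*cos(b) + 3)^2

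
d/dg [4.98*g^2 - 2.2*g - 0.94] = 9.96*g - 2.2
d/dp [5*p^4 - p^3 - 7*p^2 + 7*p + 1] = 20*p^3 - 3*p^2 - 14*p + 7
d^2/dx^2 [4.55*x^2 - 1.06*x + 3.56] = 9.10000000000000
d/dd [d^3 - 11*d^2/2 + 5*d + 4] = 3*d^2 - 11*d + 5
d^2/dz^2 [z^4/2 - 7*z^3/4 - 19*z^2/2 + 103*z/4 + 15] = 6*z^2 - 21*z/2 - 19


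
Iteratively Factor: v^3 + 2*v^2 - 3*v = (v)*(v^2 + 2*v - 3) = v*(v + 3)*(v - 1)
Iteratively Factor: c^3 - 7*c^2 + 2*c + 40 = (c - 4)*(c^2 - 3*c - 10) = (c - 4)*(c + 2)*(c - 5)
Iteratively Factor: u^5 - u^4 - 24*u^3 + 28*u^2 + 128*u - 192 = (u - 2)*(u^4 + u^3 - 22*u^2 - 16*u + 96) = (u - 4)*(u - 2)*(u^3 + 5*u^2 - 2*u - 24) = (u - 4)*(u - 2)*(u + 4)*(u^2 + u - 6) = (u - 4)*(u - 2)^2*(u + 4)*(u + 3)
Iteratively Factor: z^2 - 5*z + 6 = (z - 2)*(z - 3)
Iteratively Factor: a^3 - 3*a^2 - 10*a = (a + 2)*(a^2 - 5*a) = a*(a + 2)*(a - 5)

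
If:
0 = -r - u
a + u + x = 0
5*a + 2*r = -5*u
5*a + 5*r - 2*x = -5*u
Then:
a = 0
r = 0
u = 0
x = 0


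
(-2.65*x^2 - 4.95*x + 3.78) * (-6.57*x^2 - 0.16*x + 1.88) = 17.4105*x^4 + 32.9455*x^3 - 29.0246*x^2 - 9.9108*x + 7.1064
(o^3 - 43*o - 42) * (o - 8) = o^4 - 8*o^3 - 43*o^2 + 302*o + 336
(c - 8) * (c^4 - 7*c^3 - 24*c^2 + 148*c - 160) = c^5 - 15*c^4 + 32*c^3 + 340*c^2 - 1344*c + 1280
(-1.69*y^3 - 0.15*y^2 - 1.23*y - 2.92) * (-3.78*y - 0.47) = 6.3882*y^4 + 1.3613*y^3 + 4.7199*y^2 + 11.6157*y + 1.3724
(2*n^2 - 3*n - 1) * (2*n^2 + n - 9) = 4*n^4 - 4*n^3 - 23*n^2 + 26*n + 9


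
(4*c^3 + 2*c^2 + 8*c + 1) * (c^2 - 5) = 4*c^5 + 2*c^4 - 12*c^3 - 9*c^2 - 40*c - 5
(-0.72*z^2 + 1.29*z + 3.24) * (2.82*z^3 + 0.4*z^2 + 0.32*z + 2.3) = -2.0304*z^5 + 3.3498*z^4 + 9.4224*z^3 + 0.0528000000000004*z^2 + 4.0038*z + 7.452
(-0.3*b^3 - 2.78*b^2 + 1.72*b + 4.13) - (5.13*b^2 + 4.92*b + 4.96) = -0.3*b^3 - 7.91*b^2 - 3.2*b - 0.83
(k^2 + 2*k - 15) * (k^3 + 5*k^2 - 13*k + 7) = k^5 + 7*k^4 - 18*k^3 - 94*k^2 + 209*k - 105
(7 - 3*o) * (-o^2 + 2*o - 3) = 3*o^3 - 13*o^2 + 23*o - 21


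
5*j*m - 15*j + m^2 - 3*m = (5*j + m)*(m - 3)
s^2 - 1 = (s - 1)*(s + 1)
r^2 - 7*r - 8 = (r - 8)*(r + 1)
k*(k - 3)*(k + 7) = k^3 + 4*k^2 - 21*k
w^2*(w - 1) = w^3 - w^2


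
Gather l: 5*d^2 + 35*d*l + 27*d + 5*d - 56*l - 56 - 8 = 5*d^2 + 32*d + l*(35*d - 56) - 64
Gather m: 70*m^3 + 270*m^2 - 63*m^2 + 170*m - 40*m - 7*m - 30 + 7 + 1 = 70*m^3 + 207*m^2 + 123*m - 22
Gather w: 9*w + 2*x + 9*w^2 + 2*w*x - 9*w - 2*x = 9*w^2 + 2*w*x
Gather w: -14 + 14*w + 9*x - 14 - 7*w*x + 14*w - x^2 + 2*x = w*(28 - 7*x) - x^2 + 11*x - 28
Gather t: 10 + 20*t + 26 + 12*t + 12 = 32*t + 48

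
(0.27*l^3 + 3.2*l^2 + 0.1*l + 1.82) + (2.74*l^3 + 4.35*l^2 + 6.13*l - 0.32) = 3.01*l^3 + 7.55*l^2 + 6.23*l + 1.5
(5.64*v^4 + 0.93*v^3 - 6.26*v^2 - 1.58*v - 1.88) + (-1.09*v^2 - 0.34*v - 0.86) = 5.64*v^4 + 0.93*v^3 - 7.35*v^2 - 1.92*v - 2.74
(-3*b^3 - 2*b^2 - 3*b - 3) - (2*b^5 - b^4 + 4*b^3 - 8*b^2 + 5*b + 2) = -2*b^5 + b^4 - 7*b^3 + 6*b^2 - 8*b - 5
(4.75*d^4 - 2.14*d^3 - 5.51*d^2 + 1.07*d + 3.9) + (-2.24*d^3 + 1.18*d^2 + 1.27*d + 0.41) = 4.75*d^4 - 4.38*d^3 - 4.33*d^2 + 2.34*d + 4.31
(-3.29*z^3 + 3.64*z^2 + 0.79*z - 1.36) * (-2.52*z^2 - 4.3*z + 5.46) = 8.2908*z^5 + 4.9742*z^4 - 35.6062*z^3 + 19.9046*z^2 + 10.1614*z - 7.4256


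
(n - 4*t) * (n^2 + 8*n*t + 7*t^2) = n^3 + 4*n^2*t - 25*n*t^2 - 28*t^3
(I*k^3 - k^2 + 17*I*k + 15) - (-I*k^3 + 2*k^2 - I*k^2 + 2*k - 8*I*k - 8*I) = 2*I*k^3 - 3*k^2 + I*k^2 - 2*k + 25*I*k + 15 + 8*I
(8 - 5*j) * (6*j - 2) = -30*j^2 + 58*j - 16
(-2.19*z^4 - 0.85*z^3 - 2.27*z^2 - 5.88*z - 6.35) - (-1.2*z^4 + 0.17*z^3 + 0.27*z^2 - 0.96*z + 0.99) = -0.99*z^4 - 1.02*z^3 - 2.54*z^2 - 4.92*z - 7.34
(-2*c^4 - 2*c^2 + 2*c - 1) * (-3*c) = 6*c^5 + 6*c^3 - 6*c^2 + 3*c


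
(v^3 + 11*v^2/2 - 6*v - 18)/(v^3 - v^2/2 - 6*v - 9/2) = (v^2 + 4*v - 12)/(v^2 - 2*v - 3)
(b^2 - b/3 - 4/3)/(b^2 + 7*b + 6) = (b - 4/3)/(b + 6)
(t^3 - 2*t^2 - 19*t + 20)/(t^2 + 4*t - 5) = (t^2 - t - 20)/(t + 5)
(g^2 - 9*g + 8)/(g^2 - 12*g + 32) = (g - 1)/(g - 4)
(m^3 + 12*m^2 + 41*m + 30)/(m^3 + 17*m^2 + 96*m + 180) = (m + 1)/(m + 6)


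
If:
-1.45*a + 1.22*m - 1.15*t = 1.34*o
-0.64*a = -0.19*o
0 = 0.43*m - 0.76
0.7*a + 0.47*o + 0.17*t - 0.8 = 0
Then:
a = 0.34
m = 1.77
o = 1.16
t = 0.09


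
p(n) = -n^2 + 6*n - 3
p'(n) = 6 - 2*n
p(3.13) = 5.98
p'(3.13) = -0.26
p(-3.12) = -31.45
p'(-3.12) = 12.24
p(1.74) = 4.41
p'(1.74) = 2.52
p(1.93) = 4.86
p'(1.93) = 2.14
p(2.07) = 5.14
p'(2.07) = 1.86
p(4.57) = 3.54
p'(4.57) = -3.14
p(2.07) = 5.14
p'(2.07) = 1.86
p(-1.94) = -18.40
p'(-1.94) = 9.88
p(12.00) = -75.00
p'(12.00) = -18.00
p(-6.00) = -75.00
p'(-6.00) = 18.00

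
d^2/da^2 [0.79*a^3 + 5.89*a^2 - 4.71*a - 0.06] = 4.74*a + 11.78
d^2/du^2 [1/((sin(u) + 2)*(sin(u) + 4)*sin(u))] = (-9*sin(u)^3 - 66*sin(u)^2 - 148*sin(u) - 48 + 200/sin(u) + 288/sin(u)^2 + 128/sin(u)^3)/((sin(u) + 2)^3*(sin(u) + 4)^3)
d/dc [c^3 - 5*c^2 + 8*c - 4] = 3*c^2 - 10*c + 8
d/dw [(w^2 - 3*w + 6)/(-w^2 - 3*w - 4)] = 2*(-3*w^2 + 2*w + 15)/(w^4 + 6*w^3 + 17*w^2 + 24*w + 16)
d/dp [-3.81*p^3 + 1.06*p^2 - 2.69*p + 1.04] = -11.43*p^2 + 2.12*p - 2.69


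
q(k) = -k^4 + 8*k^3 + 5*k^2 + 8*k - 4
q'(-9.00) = 4778.00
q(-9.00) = -12064.00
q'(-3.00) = 302.00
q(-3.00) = -280.00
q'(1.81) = 81.01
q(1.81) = 63.57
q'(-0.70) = 14.13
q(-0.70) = -10.13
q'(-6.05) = 1711.74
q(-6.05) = -2980.69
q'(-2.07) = 125.62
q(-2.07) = -88.45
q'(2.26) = 107.01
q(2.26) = 105.88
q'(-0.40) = 8.10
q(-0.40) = -6.94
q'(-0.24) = 7.04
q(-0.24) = -5.75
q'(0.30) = 13.05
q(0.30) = -0.94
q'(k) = -4*k^3 + 24*k^2 + 10*k + 8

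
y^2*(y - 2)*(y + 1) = y^4 - y^3 - 2*y^2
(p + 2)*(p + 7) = p^2 + 9*p + 14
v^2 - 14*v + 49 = (v - 7)^2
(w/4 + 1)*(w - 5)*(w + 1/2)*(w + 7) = w^4/4 + 13*w^3/8 - 6*w^2 - 307*w/8 - 35/2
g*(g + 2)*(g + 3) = g^3 + 5*g^2 + 6*g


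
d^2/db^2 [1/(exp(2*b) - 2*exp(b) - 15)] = 2*((1 - 2*exp(b))*(-exp(2*b) + 2*exp(b) + 15) - 4*(1 - exp(b))^2*exp(b))*exp(b)/(-exp(2*b) + 2*exp(b) + 15)^3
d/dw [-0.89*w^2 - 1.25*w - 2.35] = -1.78*w - 1.25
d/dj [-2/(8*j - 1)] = 16/(8*j - 1)^2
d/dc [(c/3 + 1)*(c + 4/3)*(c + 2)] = c^2 + 38*c/9 + 38/9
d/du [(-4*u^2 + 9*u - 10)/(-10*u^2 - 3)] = (90*u^2 - 176*u - 27)/(100*u^4 + 60*u^2 + 9)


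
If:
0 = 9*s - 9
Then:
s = 1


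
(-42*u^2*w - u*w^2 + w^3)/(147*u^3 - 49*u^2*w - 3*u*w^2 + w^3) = w*(-6*u - w)/(21*u^2 - 4*u*w - w^2)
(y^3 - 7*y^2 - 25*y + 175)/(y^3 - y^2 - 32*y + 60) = (y^2 - 2*y - 35)/(y^2 + 4*y - 12)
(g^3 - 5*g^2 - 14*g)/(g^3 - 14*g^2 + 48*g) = (g^2 - 5*g - 14)/(g^2 - 14*g + 48)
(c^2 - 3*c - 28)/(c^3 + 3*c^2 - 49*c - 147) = (c + 4)/(c^2 + 10*c + 21)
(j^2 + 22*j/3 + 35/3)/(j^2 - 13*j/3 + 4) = (3*j^2 + 22*j + 35)/(3*j^2 - 13*j + 12)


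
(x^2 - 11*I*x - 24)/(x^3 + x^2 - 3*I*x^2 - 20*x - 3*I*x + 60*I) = (x - 8*I)/(x^2 + x - 20)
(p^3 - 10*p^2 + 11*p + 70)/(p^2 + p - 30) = (p^2 - 5*p - 14)/(p + 6)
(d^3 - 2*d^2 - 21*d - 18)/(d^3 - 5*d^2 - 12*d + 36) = (d + 1)/(d - 2)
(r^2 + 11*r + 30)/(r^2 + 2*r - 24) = (r + 5)/(r - 4)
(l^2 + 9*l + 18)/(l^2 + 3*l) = (l + 6)/l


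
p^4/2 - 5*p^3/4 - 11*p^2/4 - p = p*(p/2 + 1/2)*(p - 4)*(p + 1/2)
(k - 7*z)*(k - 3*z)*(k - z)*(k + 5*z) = k^4 - 6*k^3*z - 24*k^2*z^2 + 134*k*z^3 - 105*z^4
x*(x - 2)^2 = x^3 - 4*x^2 + 4*x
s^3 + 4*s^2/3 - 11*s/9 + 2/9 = (s - 1/3)^2*(s + 2)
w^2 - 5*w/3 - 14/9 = (w - 7/3)*(w + 2/3)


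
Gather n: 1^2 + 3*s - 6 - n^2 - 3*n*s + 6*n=-n^2 + n*(6 - 3*s) + 3*s - 5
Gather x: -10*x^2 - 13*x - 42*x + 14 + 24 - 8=-10*x^2 - 55*x + 30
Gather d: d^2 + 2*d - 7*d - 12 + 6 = d^2 - 5*d - 6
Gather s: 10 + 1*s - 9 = s + 1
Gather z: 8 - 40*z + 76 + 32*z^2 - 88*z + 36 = 32*z^2 - 128*z + 120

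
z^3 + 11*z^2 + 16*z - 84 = (z - 2)*(z + 6)*(z + 7)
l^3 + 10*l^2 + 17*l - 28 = (l - 1)*(l + 4)*(l + 7)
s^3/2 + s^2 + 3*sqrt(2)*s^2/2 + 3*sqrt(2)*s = s*(s/2 + 1)*(s + 3*sqrt(2))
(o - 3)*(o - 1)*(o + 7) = o^3 + 3*o^2 - 25*o + 21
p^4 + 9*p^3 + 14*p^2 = p^2*(p + 2)*(p + 7)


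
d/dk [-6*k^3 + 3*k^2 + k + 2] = -18*k^2 + 6*k + 1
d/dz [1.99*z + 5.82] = 1.99000000000000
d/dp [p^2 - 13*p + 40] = 2*p - 13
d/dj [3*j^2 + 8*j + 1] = 6*j + 8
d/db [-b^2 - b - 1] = -2*b - 1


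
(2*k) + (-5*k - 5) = -3*k - 5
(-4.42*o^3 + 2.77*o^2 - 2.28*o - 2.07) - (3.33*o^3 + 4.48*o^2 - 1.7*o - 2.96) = -7.75*o^3 - 1.71*o^2 - 0.58*o + 0.89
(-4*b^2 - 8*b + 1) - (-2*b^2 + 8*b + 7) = -2*b^2 - 16*b - 6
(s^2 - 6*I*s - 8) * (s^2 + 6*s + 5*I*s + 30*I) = s^4 + 6*s^3 - I*s^3 + 22*s^2 - 6*I*s^2 + 132*s - 40*I*s - 240*I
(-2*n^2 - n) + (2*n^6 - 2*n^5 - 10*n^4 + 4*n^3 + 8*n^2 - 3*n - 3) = 2*n^6 - 2*n^5 - 10*n^4 + 4*n^3 + 6*n^2 - 4*n - 3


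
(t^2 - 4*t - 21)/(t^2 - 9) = (t - 7)/(t - 3)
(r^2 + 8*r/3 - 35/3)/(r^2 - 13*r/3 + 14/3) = (r + 5)/(r - 2)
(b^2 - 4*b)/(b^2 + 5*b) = (b - 4)/(b + 5)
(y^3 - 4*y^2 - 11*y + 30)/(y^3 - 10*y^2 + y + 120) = (y - 2)/(y - 8)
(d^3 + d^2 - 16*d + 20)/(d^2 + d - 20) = (d^2 - 4*d + 4)/(d - 4)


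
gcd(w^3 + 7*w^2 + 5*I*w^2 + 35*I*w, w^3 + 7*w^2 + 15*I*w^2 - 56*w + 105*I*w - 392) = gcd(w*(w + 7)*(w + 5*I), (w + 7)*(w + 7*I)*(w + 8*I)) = w + 7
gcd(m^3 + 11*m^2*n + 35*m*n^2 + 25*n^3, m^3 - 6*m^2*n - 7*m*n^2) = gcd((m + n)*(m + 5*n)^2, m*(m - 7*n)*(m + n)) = m + n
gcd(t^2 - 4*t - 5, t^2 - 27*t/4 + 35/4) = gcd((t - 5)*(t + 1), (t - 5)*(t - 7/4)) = t - 5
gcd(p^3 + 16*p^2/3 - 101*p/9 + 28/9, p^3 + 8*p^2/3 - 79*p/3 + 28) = p^2 + 17*p/3 - 28/3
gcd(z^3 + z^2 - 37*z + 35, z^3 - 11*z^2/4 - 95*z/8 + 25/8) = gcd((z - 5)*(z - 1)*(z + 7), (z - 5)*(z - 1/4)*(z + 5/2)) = z - 5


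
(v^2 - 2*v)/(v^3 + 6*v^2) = (v - 2)/(v*(v + 6))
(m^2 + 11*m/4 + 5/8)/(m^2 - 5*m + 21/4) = (8*m^2 + 22*m + 5)/(2*(4*m^2 - 20*m + 21))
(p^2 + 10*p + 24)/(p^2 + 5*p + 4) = (p + 6)/(p + 1)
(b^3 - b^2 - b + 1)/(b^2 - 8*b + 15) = (b^3 - b^2 - b + 1)/(b^2 - 8*b + 15)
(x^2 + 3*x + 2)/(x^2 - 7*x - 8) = (x + 2)/(x - 8)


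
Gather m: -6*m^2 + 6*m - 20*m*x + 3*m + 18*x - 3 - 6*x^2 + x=-6*m^2 + m*(9 - 20*x) - 6*x^2 + 19*x - 3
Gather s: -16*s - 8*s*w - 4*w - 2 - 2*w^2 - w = s*(-8*w - 16) - 2*w^2 - 5*w - 2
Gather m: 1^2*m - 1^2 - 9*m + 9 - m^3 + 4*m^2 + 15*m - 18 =-m^3 + 4*m^2 + 7*m - 10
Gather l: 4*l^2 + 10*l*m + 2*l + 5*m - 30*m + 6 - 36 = 4*l^2 + l*(10*m + 2) - 25*m - 30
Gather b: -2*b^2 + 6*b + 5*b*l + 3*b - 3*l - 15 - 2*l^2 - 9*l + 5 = -2*b^2 + b*(5*l + 9) - 2*l^2 - 12*l - 10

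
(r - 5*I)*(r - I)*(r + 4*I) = r^3 - 2*I*r^2 + 19*r - 20*I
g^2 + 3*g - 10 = (g - 2)*(g + 5)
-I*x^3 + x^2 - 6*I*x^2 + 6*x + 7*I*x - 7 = (x - 1)*(x + 7)*(-I*x + 1)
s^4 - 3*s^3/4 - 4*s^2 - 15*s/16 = s*(s - 5/2)*(s + 1/4)*(s + 3/2)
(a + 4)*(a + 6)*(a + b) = a^3 + a^2*b + 10*a^2 + 10*a*b + 24*a + 24*b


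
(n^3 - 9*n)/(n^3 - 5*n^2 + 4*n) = (n^2 - 9)/(n^2 - 5*n + 4)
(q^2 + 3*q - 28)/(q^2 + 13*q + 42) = (q - 4)/(q + 6)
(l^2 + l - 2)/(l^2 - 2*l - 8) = (l - 1)/(l - 4)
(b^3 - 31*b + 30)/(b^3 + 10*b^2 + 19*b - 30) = (b - 5)/(b + 5)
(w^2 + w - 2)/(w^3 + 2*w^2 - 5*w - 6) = (w^2 + w - 2)/(w^3 + 2*w^2 - 5*w - 6)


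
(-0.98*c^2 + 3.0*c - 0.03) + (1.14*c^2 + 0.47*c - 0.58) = 0.16*c^2 + 3.47*c - 0.61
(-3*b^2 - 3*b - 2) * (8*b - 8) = -24*b^3 + 8*b + 16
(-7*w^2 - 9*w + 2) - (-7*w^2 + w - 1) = 3 - 10*w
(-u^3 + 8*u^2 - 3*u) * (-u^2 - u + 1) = u^5 - 7*u^4 - 6*u^3 + 11*u^2 - 3*u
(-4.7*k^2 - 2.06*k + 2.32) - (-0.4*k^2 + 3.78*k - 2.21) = -4.3*k^2 - 5.84*k + 4.53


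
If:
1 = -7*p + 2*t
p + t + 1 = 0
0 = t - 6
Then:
No Solution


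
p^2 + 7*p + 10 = (p + 2)*(p + 5)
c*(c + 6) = c^2 + 6*c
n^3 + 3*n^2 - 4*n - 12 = (n - 2)*(n + 2)*(n + 3)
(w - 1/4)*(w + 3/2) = w^2 + 5*w/4 - 3/8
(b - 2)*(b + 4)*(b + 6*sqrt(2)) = b^3 + 2*b^2 + 6*sqrt(2)*b^2 - 8*b + 12*sqrt(2)*b - 48*sqrt(2)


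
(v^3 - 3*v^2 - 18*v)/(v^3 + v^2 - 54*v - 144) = v*(v - 6)/(v^2 - 2*v - 48)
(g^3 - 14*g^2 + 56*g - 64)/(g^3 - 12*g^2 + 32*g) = (g - 2)/g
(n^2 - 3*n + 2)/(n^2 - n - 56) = (-n^2 + 3*n - 2)/(-n^2 + n + 56)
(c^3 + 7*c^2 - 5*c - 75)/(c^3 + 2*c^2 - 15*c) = (c + 5)/c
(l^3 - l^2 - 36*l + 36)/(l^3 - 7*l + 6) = (l^2 - 36)/(l^2 + l - 6)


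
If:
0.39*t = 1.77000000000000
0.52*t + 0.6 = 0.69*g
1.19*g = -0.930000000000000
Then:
No Solution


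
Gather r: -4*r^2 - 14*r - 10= -4*r^2 - 14*r - 10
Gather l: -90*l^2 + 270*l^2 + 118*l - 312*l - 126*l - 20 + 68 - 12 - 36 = 180*l^2 - 320*l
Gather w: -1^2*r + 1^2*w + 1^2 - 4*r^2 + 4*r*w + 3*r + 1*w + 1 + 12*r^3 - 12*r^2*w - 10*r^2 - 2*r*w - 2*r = 12*r^3 - 14*r^2 + w*(-12*r^2 + 2*r + 2) + 2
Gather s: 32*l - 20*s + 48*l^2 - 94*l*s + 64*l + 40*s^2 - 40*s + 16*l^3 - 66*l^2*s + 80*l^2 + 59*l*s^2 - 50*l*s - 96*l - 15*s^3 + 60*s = 16*l^3 + 128*l^2 - 15*s^3 + s^2*(59*l + 40) + s*(-66*l^2 - 144*l)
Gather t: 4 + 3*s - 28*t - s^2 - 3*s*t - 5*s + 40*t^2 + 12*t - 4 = -s^2 - 2*s + 40*t^2 + t*(-3*s - 16)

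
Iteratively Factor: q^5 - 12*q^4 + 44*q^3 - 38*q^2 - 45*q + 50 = (q - 1)*(q^4 - 11*q^3 + 33*q^2 - 5*q - 50) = (q - 5)*(q - 1)*(q^3 - 6*q^2 + 3*q + 10) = (q - 5)^2*(q - 1)*(q^2 - q - 2) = (q - 5)^2*(q - 1)*(q + 1)*(q - 2)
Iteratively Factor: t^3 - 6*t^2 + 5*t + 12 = (t - 3)*(t^2 - 3*t - 4) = (t - 3)*(t + 1)*(t - 4)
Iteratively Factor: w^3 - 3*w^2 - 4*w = (w + 1)*(w^2 - 4*w) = w*(w + 1)*(w - 4)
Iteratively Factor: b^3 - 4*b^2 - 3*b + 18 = (b - 3)*(b^2 - b - 6) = (b - 3)*(b + 2)*(b - 3)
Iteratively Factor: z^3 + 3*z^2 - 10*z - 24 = (z + 4)*(z^2 - z - 6) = (z + 2)*(z + 4)*(z - 3)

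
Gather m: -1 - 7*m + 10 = 9 - 7*m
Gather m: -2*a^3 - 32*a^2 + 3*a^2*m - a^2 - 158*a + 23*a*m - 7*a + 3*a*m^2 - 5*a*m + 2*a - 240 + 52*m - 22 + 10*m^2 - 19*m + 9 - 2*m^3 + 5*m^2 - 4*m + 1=-2*a^3 - 33*a^2 - 163*a - 2*m^3 + m^2*(3*a + 15) + m*(3*a^2 + 18*a + 29) - 252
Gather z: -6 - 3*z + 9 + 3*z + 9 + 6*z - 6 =6*z + 6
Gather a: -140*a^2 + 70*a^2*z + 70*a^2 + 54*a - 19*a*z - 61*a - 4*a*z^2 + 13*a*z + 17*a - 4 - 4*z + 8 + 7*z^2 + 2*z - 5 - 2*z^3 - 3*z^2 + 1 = a^2*(70*z - 70) + a*(-4*z^2 - 6*z + 10) - 2*z^3 + 4*z^2 - 2*z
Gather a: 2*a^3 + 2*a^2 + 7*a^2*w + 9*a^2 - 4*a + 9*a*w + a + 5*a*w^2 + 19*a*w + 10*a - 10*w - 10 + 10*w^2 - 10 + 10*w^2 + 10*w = 2*a^3 + a^2*(7*w + 11) + a*(5*w^2 + 28*w + 7) + 20*w^2 - 20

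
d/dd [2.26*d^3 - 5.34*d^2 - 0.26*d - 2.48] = 6.78*d^2 - 10.68*d - 0.26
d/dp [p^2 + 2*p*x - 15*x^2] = 2*p + 2*x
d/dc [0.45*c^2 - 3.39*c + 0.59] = 0.9*c - 3.39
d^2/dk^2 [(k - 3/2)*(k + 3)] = 2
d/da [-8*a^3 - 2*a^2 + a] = -24*a^2 - 4*a + 1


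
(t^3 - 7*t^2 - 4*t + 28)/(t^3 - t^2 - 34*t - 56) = (t - 2)/(t + 4)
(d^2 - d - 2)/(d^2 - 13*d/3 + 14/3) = 3*(d + 1)/(3*d - 7)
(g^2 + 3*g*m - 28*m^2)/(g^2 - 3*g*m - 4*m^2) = (g + 7*m)/(g + m)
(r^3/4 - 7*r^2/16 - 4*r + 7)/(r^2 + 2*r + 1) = (4*r^3 - 7*r^2 - 64*r + 112)/(16*(r^2 + 2*r + 1))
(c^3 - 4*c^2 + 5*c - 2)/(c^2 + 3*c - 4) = (c^2 - 3*c + 2)/(c + 4)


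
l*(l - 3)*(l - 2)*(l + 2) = l^4 - 3*l^3 - 4*l^2 + 12*l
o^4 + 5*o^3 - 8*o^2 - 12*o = o*(o - 2)*(o + 1)*(o + 6)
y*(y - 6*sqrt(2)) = y^2 - 6*sqrt(2)*y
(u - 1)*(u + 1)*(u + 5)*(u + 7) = u^4 + 12*u^3 + 34*u^2 - 12*u - 35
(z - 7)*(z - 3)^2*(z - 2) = z^4 - 15*z^3 + 77*z^2 - 165*z + 126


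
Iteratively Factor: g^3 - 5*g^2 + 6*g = (g)*(g^2 - 5*g + 6) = g*(g - 2)*(g - 3)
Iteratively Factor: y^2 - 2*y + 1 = (y - 1)*(y - 1)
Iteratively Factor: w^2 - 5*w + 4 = (w - 4)*(w - 1)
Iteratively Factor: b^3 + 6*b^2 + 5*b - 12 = (b + 3)*(b^2 + 3*b - 4) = (b - 1)*(b + 3)*(b + 4)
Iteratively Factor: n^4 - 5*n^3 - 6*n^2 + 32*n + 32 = (n - 4)*(n^3 - n^2 - 10*n - 8) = (n - 4)^2*(n^2 + 3*n + 2) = (n - 4)^2*(n + 2)*(n + 1)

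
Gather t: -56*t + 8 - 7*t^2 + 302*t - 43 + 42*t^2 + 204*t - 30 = 35*t^2 + 450*t - 65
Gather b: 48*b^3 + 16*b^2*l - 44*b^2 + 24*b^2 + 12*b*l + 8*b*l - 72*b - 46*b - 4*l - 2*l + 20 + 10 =48*b^3 + b^2*(16*l - 20) + b*(20*l - 118) - 6*l + 30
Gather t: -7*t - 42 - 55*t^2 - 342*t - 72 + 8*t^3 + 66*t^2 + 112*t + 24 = 8*t^3 + 11*t^2 - 237*t - 90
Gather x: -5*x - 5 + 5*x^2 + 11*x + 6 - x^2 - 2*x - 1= 4*x^2 + 4*x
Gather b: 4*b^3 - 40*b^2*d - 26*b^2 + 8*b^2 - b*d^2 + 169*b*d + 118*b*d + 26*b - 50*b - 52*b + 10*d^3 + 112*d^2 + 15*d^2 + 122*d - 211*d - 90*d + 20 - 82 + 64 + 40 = 4*b^3 + b^2*(-40*d - 18) + b*(-d^2 + 287*d - 76) + 10*d^3 + 127*d^2 - 179*d + 42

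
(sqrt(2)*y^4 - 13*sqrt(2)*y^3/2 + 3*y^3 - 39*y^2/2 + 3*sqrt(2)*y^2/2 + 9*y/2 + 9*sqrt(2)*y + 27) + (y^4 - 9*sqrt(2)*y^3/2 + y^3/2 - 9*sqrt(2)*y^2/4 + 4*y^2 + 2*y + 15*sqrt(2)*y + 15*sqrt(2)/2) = y^4 + sqrt(2)*y^4 - 11*sqrt(2)*y^3 + 7*y^3/2 - 31*y^2/2 - 3*sqrt(2)*y^2/4 + 13*y/2 + 24*sqrt(2)*y + 15*sqrt(2)/2 + 27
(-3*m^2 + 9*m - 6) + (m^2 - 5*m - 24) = -2*m^2 + 4*m - 30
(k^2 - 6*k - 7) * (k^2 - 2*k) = k^4 - 8*k^3 + 5*k^2 + 14*k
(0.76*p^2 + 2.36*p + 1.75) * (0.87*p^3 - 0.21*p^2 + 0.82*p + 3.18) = 0.6612*p^5 + 1.8936*p^4 + 1.6501*p^3 + 3.9845*p^2 + 8.9398*p + 5.565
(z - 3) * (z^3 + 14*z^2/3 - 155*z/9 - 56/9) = z^4 + 5*z^3/3 - 281*z^2/9 + 409*z/9 + 56/3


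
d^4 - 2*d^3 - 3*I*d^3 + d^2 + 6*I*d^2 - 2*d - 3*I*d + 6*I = (d - 2)*(d - 3*I)*(d - I)*(d + I)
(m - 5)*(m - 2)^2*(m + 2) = m^4 - 7*m^3 + 6*m^2 + 28*m - 40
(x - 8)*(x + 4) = x^2 - 4*x - 32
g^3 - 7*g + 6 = (g - 2)*(g - 1)*(g + 3)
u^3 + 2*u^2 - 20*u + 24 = (u - 2)^2*(u + 6)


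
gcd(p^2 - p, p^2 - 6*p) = p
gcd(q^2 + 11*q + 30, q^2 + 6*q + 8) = 1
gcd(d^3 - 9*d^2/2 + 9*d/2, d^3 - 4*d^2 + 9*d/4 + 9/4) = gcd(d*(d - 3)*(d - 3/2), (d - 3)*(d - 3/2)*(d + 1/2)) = d^2 - 9*d/2 + 9/2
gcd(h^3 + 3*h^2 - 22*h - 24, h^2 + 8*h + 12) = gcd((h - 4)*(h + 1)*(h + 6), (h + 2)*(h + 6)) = h + 6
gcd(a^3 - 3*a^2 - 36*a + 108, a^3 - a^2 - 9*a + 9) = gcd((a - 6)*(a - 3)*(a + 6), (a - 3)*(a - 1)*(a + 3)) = a - 3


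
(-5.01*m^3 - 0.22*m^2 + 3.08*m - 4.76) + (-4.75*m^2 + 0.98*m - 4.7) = -5.01*m^3 - 4.97*m^2 + 4.06*m - 9.46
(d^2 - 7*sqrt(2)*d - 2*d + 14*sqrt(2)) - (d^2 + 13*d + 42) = -15*d - 7*sqrt(2)*d - 42 + 14*sqrt(2)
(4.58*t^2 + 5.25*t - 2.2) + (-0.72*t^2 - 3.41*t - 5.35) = 3.86*t^2 + 1.84*t - 7.55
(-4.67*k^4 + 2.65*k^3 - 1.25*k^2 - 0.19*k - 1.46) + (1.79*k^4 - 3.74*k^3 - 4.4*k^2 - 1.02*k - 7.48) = -2.88*k^4 - 1.09*k^3 - 5.65*k^2 - 1.21*k - 8.94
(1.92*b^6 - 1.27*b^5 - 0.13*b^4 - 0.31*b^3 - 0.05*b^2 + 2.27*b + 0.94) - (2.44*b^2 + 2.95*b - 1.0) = 1.92*b^6 - 1.27*b^5 - 0.13*b^4 - 0.31*b^3 - 2.49*b^2 - 0.68*b + 1.94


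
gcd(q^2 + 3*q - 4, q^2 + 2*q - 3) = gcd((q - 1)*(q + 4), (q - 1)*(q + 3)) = q - 1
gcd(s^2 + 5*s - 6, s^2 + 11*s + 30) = s + 6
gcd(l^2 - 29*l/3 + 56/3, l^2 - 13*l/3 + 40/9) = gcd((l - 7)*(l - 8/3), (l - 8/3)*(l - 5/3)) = l - 8/3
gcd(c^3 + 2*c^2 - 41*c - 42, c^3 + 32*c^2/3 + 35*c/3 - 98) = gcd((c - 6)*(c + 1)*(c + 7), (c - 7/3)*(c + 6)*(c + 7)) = c + 7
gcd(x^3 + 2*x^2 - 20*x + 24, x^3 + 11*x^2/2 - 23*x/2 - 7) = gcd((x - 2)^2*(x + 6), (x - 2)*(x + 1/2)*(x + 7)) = x - 2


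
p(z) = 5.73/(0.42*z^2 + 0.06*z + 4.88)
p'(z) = 5.73*(-0.84*z - 0.06)/(0.42*z^2 + 0.06*z + 4.88)^2 = (-4.8132*z - 0.3438)/(0.42*z^2 + 0.06*z + 4.88)^2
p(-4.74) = 0.41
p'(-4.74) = 0.11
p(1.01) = 1.07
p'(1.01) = -0.18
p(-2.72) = 0.73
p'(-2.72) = 0.21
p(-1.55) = 0.99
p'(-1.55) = 0.21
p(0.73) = 1.11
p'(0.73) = -0.15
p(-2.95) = 0.69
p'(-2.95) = 0.20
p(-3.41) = 0.60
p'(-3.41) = 0.18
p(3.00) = 0.65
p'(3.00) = -0.19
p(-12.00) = 0.09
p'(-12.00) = 0.01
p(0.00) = 1.17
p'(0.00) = -0.01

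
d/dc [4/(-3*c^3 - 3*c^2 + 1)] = 12*c*(3*c + 2)/(3*c^3 + 3*c^2 - 1)^2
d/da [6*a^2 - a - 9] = 12*a - 1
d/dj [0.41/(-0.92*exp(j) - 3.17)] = 0.3772*exp(j)/(0.92*exp(j) + 3.17)^2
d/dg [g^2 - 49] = 2*g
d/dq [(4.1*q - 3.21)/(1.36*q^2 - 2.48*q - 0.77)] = (-5.576*q^2 + 8.7312*q - 11.1178)/(1.8496*q^4 - 6.7456*q^3 + 4.056*q^2 + 3.8192*q + 0.5929)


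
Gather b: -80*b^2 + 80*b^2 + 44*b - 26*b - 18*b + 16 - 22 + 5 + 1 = 0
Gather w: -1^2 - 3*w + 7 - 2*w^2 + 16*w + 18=-2*w^2 + 13*w + 24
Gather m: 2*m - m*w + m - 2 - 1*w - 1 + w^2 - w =m*(3 - w) + w^2 - 2*w - 3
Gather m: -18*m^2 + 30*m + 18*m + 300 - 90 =-18*m^2 + 48*m + 210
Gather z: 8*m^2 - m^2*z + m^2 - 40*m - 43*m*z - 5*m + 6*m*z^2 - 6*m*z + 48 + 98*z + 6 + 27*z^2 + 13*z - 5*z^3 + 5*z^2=9*m^2 - 45*m - 5*z^3 + z^2*(6*m + 32) + z*(-m^2 - 49*m + 111) + 54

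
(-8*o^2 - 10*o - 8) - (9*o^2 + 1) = -17*o^2 - 10*o - 9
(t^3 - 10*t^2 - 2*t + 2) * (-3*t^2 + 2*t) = -3*t^5 + 32*t^4 - 14*t^3 - 10*t^2 + 4*t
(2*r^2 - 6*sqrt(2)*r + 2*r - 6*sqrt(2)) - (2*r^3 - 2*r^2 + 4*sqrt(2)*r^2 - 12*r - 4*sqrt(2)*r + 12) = -2*r^3 - 4*sqrt(2)*r^2 + 4*r^2 - 2*sqrt(2)*r + 14*r - 12 - 6*sqrt(2)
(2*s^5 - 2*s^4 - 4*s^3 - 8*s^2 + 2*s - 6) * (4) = 8*s^5 - 8*s^4 - 16*s^3 - 32*s^2 + 8*s - 24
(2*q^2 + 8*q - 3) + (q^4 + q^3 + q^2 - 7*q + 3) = q^4 + q^3 + 3*q^2 + q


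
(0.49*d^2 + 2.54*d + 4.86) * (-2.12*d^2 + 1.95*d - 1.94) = -1.0388*d^4 - 4.4293*d^3 - 6.3008*d^2 + 4.5494*d - 9.4284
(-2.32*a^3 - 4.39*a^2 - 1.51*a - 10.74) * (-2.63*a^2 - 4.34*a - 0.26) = 6.1016*a^5 + 21.6145*a^4 + 23.6271*a^3 + 35.941*a^2 + 47.0042*a + 2.7924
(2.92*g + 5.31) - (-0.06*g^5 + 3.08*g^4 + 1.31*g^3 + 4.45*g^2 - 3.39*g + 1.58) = 0.06*g^5 - 3.08*g^4 - 1.31*g^3 - 4.45*g^2 + 6.31*g + 3.73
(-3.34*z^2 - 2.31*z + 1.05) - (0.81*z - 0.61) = -3.34*z^2 - 3.12*z + 1.66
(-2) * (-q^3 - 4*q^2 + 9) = 2*q^3 + 8*q^2 - 18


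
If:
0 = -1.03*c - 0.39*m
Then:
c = -0.378640776699029*m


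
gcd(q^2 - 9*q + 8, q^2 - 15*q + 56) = q - 8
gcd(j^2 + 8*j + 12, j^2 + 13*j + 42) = j + 6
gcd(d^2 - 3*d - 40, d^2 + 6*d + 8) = 1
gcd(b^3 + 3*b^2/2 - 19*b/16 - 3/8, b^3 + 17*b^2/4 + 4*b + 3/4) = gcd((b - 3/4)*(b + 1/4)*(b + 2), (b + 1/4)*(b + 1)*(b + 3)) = b + 1/4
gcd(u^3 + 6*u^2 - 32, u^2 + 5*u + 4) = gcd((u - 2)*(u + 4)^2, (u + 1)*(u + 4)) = u + 4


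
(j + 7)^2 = j^2 + 14*j + 49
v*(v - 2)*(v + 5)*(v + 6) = v^4 + 9*v^3 + 8*v^2 - 60*v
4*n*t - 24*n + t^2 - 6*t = (4*n + t)*(t - 6)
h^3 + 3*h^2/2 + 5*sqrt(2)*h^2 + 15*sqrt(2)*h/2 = h*(h + 3/2)*(h + 5*sqrt(2))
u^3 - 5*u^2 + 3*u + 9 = (u - 3)^2*(u + 1)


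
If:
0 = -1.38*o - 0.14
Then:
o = -0.10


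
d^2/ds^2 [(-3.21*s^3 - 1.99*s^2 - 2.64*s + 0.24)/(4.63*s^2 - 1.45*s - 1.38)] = (-1.13686837721616e-13*s^5 + 2.8421709430404e-14*s^4 - 194.42456*s^3 - 83.95956*s^2 - 147.55428*s + 7.06188)/(99.252847*s^6 - 93.250515*s^5 - 59.545041*s^4 + 52.539155*s^3 + 17.747766*s^2 - 8.28414*s - 2.628072)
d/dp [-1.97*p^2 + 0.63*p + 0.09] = 0.63 - 3.94*p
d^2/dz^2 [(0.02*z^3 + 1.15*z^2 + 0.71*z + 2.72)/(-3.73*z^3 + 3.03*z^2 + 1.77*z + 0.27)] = (8.88178419700125e-16*z^7 - 32.4517460000001*z^6 - 60.061206*z^5 - 451.767156*z^4 + 465.475056*z^3 - 45.078966*z^2 - 100.485306*z - 12.081564)/(51.895117*z^9 - 126.468261*z^8 + 28.856772*z^7 + 80.938602*z^6 + 4.61565*z^5 - 25.219188*z^4 - 13.417704*z^3 - 3.20031*z^2 - 0.387099*z - 0.019683)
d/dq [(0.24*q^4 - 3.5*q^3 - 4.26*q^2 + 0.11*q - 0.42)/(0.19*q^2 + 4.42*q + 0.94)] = (0.0912*q^5 + 2.5174*q^4 - 30.0376*q^3 - 28.7201*q^2 - 7.8492*q + 1.9598)/(0.0361*q^4 + 1.6796*q^3 + 19.8936*q^2 + 8.3096*q + 0.8836)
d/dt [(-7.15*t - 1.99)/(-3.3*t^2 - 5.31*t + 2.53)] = (23.595*t^2 + 37.9665*t - (6.6*t + 5.31)*(7.15*t + 1.99) - 18.0895)/(3.3*t^2 + 5.31*t - 2.53)^2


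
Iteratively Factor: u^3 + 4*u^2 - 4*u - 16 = (u + 4)*(u^2 - 4) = (u + 2)*(u + 4)*(u - 2)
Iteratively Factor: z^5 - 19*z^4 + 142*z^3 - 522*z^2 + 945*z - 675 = (z - 3)*(z^4 - 16*z^3 + 94*z^2 - 240*z + 225) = (z - 5)*(z - 3)*(z^3 - 11*z^2 + 39*z - 45) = (z - 5)*(z - 3)^2*(z^2 - 8*z + 15) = (z - 5)^2*(z - 3)^2*(z - 3)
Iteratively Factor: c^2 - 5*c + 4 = (c - 4)*(c - 1)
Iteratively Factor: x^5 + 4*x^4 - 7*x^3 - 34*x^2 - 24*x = (x + 1)*(x^4 + 3*x^3 - 10*x^2 - 24*x) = x*(x + 1)*(x^3 + 3*x^2 - 10*x - 24) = x*(x - 3)*(x + 1)*(x^2 + 6*x + 8) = x*(x - 3)*(x + 1)*(x + 4)*(x + 2)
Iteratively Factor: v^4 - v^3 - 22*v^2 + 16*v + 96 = (v - 4)*(v^3 + 3*v^2 - 10*v - 24) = (v - 4)*(v - 3)*(v^2 + 6*v + 8) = (v - 4)*(v - 3)*(v + 4)*(v + 2)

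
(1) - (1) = 0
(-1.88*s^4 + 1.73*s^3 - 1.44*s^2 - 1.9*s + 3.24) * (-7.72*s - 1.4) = 14.5136*s^5 - 10.7236*s^4 + 8.6948*s^3 + 16.684*s^2 - 22.3528*s - 4.536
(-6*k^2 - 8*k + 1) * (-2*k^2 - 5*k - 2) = 12*k^4 + 46*k^3 + 50*k^2 + 11*k - 2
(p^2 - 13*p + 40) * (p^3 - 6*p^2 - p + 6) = p^5 - 19*p^4 + 117*p^3 - 221*p^2 - 118*p + 240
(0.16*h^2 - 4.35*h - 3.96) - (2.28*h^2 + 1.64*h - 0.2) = -2.12*h^2 - 5.99*h - 3.76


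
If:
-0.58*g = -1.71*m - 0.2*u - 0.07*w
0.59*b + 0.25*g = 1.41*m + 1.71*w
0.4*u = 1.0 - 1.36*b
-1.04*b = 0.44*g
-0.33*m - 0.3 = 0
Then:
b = 1.45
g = -3.43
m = -0.91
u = -2.43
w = 0.75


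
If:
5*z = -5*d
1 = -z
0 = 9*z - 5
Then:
No Solution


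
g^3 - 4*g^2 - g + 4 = (g - 4)*(g - 1)*(g + 1)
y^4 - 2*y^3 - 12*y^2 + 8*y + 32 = (y - 4)*(y - 2)*(y + 2)^2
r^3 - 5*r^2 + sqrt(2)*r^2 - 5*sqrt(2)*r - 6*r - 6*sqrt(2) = (r - 6)*(r + 1)*(r + sqrt(2))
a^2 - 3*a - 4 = (a - 4)*(a + 1)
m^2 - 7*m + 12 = (m - 4)*(m - 3)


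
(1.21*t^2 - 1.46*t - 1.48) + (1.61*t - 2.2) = 1.21*t^2 + 0.15*t - 3.68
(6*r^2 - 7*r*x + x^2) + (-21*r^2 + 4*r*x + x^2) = -15*r^2 - 3*r*x + 2*x^2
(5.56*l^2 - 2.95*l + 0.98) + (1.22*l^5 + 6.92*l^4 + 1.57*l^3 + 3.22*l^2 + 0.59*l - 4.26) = 1.22*l^5 + 6.92*l^4 + 1.57*l^3 + 8.78*l^2 - 2.36*l - 3.28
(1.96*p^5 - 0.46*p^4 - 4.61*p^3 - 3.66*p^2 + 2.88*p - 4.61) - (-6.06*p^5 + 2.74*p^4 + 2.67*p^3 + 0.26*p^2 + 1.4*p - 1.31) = 8.02*p^5 - 3.2*p^4 - 7.28*p^3 - 3.92*p^2 + 1.48*p - 3.3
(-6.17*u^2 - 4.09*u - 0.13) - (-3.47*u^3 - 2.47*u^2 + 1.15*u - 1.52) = 3.47*u^3 - 3.7*u^2 - 5.24*u + 1.39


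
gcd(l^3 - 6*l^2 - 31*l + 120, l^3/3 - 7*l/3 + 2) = 1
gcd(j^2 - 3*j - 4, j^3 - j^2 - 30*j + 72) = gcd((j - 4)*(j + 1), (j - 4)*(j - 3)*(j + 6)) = j - 4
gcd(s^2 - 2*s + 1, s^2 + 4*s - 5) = s - 1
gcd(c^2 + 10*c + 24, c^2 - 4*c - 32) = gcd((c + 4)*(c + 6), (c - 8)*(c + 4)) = c + 4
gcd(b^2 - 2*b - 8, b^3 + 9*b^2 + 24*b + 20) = b + 2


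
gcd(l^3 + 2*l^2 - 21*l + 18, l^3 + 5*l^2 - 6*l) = l^2 + 5*l - 6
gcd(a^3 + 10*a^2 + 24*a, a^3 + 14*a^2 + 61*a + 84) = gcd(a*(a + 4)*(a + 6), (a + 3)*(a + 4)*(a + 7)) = a + 4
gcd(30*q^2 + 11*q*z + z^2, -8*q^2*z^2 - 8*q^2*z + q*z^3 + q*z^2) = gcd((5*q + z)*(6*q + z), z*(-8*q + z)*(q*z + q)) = 1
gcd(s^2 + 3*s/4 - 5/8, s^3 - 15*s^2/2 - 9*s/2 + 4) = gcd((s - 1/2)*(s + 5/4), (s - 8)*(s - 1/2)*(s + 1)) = s - 1/2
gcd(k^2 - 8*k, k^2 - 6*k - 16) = k - 8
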